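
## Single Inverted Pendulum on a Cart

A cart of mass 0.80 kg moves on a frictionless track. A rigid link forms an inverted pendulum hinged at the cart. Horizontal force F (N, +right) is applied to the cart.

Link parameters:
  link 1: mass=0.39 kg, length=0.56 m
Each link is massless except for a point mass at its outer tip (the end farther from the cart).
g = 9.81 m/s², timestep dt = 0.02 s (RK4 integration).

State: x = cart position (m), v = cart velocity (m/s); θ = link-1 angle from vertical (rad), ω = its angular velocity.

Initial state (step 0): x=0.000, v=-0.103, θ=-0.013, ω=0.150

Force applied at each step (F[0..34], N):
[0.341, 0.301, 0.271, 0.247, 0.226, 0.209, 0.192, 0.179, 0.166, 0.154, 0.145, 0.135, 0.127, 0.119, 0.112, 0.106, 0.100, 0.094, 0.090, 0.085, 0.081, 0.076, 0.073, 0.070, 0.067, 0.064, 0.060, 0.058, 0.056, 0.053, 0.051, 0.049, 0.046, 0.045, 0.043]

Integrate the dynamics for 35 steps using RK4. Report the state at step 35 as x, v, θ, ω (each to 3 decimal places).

apply F[0]=+0.341 → step 1: x=-0.002, v=-0.093, θ=-0.010, ω=0.129
apply F[1]=+0.301 → step 2: x=-0.004, v=-0.085, θ=-0.008, ω=0.111
apply F[2]=+0.271 → step 3: x=-0.005, v=-0.078, θ=-0.006, ω=0.095
apply F[3]=+0.247 → step 4: x=-0.007, v=-0.071, θ=-0.004, ω=0.081
apply F[4]=+0.226 → step 5: x=-0.008, v=-0.065, θ=-0.002, ω=0.070
apply F[5]=+0.209 → step 6: x=-0.009, v=-0.060, θ=-0.001, ω=0.059
apply F[6]=+0.192 → step 7: x=-0.011, v=-0.055, θ=-0.000, ω=0.050
apply F[7]=+0.179 → step 8: x=-0.012, v=-0.050, θ=0.001, ω=0.043
apply F[8]=+0.166 → step 9: x=-0.013, v=-0.046, θ=0.002, ω=0.036
apply F[9]=+0.154 → step 10: x=-0.014, v=-0.043, θ=0.002, ω=0.030
apply F[10]=+0.145 → step 11: x=-0.014, v=-0.039, θ=0.003, ω=0.025
apply F[11]=+0.135 → step 12: x=-0.015, v=-0.036, θ=0.003, ω=0.020
apply F[12]=+0.127 → step 13: x=-0.016, v=-0.033, θ=0.004, ω=0.017
apply F[13]=+0.119 → step 14: x=-0.016, v=-0.031, θ=0.004, ω=0.013
apply F[14]=+0.112 → step 15: x=-0.017, v=-0.028, θ=0.004, ω=0.010
apply F[15]=+0.106 → step 16: x=-0.018, v=-0.026, θ=0.004, ω=0.008
apply F[16]=+0.100 → step 17: x=-0.018, v=-0.024, θ=0.004, ω=0.006
apply F[17]=+0.094 → step 18: x=-0.018, v=-0.022, θ=0.005, ω=0.004
apply F[18]=+0.090 → step 19: x=-0.019, v=-0.020, θ=0.005, ω=0.002
apply F[19]=+0.085 → step 20: x=-0.019, v=-0.019, θ=0.005, ω=0.001
apply F[20]=+0.081 → step 21: x=-0.020, v=-0.017, θ=0.005, ω=-0.000
apply F[21]=+0.076 → step 22: x=-0.020, v=-0.015, θ=0.005, ω=-0.001
apply F[22]=+0.073 → step 23: x=-0.020, v=-0.014, θ=0.005, ω=-0.002
apply F[23]=+0.070 → step 24: x=-0.021, v=-0.013, θ=0.005, ω=-0.003
apply F[24]=+0.067 → step 25: x=-0.021, v=-0.012, θ=0.005, ω=-0.003
apply F[25]=+0.064 → step 26: x=-0.021, v=-0.010, θ=0.004, ω=-0.004
apply F[26]=+0.060 → step 27: x=-0.021, v=-0.009, θ=0.004, ω=-0.004
apply F[27]=+0.058 → step 28: x=-0.021, v=-0.008, θ=0.004, ω=-0.005
apply F[28]=+0.056 → step 29: x=-0.022, v=-0.007, θ=0.004, ω=-0.005
apply F[29]=+0.053 → step 30: x=-0.022, v=-0.006, θ=0.004, ω=-0.005
apply F[30]=+0.051 → step 31: x=-0.022, v=-0.005, θ=0.004, ω=-0.005
apply F[31]=+0.049 → step 32: x=-0.022, v=-0.005, θ=0.004, ω=-0.005
apply F[32]=+0.046 → step 33: x=-0.022, v=-0.004, θ=0.004, ω=-0.005
apply F[33]=+0.045 → step 34: x=-0.022, v=-0.003, θ=0.004, ω=-0.006
apply F[34]=+0.043 → step 35: x=-0.022, v=-0.002, θ=0.004, ω=-0.006

Answer: x=-0.022, v=-0.002, θ=0.004, ω=-0.006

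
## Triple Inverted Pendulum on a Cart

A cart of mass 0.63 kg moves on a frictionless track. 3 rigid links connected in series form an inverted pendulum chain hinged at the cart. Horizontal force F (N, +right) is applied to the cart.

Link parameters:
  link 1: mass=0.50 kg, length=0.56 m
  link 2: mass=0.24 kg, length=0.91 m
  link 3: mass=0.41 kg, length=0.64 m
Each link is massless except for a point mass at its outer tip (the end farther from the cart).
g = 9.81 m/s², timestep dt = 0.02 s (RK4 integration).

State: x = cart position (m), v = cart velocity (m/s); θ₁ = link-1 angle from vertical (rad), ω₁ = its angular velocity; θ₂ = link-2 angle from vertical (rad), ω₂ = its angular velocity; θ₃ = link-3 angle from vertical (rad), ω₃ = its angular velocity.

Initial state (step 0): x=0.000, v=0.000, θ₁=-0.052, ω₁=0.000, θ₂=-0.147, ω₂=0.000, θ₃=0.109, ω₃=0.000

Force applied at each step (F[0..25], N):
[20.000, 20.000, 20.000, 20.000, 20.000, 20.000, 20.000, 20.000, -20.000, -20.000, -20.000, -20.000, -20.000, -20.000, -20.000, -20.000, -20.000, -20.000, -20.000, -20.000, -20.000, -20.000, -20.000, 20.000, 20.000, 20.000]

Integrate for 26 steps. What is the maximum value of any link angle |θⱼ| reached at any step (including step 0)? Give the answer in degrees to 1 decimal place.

Answer: 256.1°

Derivation:
apply F[0]=+20.000 → step 1: x=0.006, v=0.650, θ₁=-0.063, ω₁=-1.149, θ₂=-0.148, ω₂=-0.097, θ₃=0.111, ω₃=0.148
apply F[1]=+20.000 → step 2: x=0.026, v=1.299, θ₁=-0.098, ω₁=-2.316, θ₂=-0.151, ω₂=-0.161, θ₃=0.115, ω₃=0.254
apply F[2]=+20.000 → step 3: x=0.058, v=1.937, θ₁=-0.156, ω₁=-3.488, θ₂=-0.154, ω₂=-0.171, θ₃=0.120, ω₃=0.272
apply F[3]=+20.000 → step 4: x=0.103, v=2.535, θ₁=-0.237, ω₁=-4.592, θ₂=-0.157, ω₂=-0.135, θ₃=0.125, ω₃=0.160
apply F[4]=+20.000 → step 5: x=0.159, v=3.052, θ₁=-0.339, ω₁=-5.513, θ₂=-0.159, ω₂=-0.104, θ₃=0.126, ω₃=-0.090
apply F[5]=+20.000 → step 6: x=0.225, v=3.462, θ₁=-0.456, ω₁=-6.165, θ₂=-0.162, ω₂=-0.145, θ₃=0.120, ω₃=-0.436
apply F[6]=+20.000 → step 7: x=0.297, v=3.771, θ₁=-0.583, ω₁=-6.558, θ₂=-0.166, ω₂=-0.302, θ₃=0.108, ω₃=-0.810
apply F[7]=+20.000 → step 8: x=0.375, v=4.001, θ₁=-0.717, ω₁=-6.763, θ₂=-0.175, ω₂=-0.576, θ₃=0.088, ω₃=-1.161
apply F[8]=-20.000 → step 9: x=0.449, v=3.423, θ₁=-0.847, ω₁=-6.313, θ₂=-0.186, ω₂=-0.523, θ₃=0.065, ω₃=-1.132
apply F[9]=-20.000 → step 10: x=0.512, v=2.887, θ₁=-0.971, ω₁=-6.069, θ₂=-0.195, ω₂=-0.425, θ₃=0.043, ω₃=-1.088
apply F[10]=-20.000 → step 11: x=0.565, v=2.372, θ₁=-1.091, ω₁=-5.974, θ₂=-0.203, ω₂=-0.298, θ₃=0.022, ω₃=-1.044
apply F[11]=-20.000 → step 12: x=0.607, v=1.863, θ₁=-1.210, ω₁=-5.996, θ₂=-0.207, ω₂=-0.156, θ₃=0.001, ω₃=-1.008
apply F[12]=-20.000 → step 13: x=0.639, v=1.348, θ₁=-1.331, ω₁=-6.119, θ₂=-0.209, ω₂=-0.013, θ₃=-0.019, ω₃=-0.984
apply F[13]=-20.000 → step 14: x=0.661, v=0.817, θ₁=-1.456, ω₁=-6.335, θ₂=-0.208, ω₂=0.117, θ₃=-0.038, ω₃=-0.970
apply F[14]=-20.000 → step 15: x=0.672, v=0.260, θ₁=-1.586, ω₁=-6.651, θ₂=-0.204, ω₂=0.220, θ₃=-0.058, ω₃=-0.965
apply F[15]=-20.000 → step 16: x=0.671, v=-0.336, θ₁=-1.723, ω₁=-7.087, θ₂=-0.199, ω₂=0.276, θ₃=-0.077, ω₃=-0.966
apply F[16]=-20.000 → step 17: x=0.658, v=-0.986, θ₁=-1.870, ω₁=-7.680, θ₂=-0.194, ω₂=0.256, θ₃=-0.096, ω₃=-0.967
apply F[17]=-20.000 → step 18: x=0.631, v=-1.715, θ₁=-2.031, ω₁=-8.505, θ₂=-0.190, ω₂=0.118, θ₃=-0.116, ω₃=-0.964
apply F[18]=-20.000 → step 19: x=0.588, v=-2.566, θ₁=-2.213, ω₁=-9.702, θ₂=-0.190, ω₂=-0.217, θ₃=-0.135, ω₃=-0.952
apply F[19]=-20.000 → step 20: x=0.527, v=-3.619, θ₁=-2.424, ω₁=-11.556, θ₂=-0.201, ω₂=-0.907, θ₃=-0.154, ω₃=-0.918
apply F[20]=-20.000 → step 21: x=0.441, v=-5.008, θ₁=-2.683, ω₁=-14.651, θ₂=-0.231, ω₂=-2.326, θ₃=-0.171, ω₃=-0.803
apply F[21]=-20.000 → step 22: x=0.324, v=-6.648, θ₁=-3.023, ω₁=-19.509, θ₂=-0.304, ω₂=-5.314, θ₃=-0.183, ω₃=-0.156
apply F[22]=-20.000 → step 23: x=0.187, v=-6.621, θ₁=-3.444, ω₁=-21.558, θ₂=-0.452, ω₂=-9.233, θ₃=-0.163, ω₃=2.492
apply F[23]=+20.000 → step 24: x=0.080, v=-4.236, θ₁=-3.838, ω₁=-17.884, θ₂=-0.651, ω₂=-10.260, θ₃=-0.090, ω₃=4.310
apply F[24]=+20.000 → step 25: x=0.013, v=-2.494, θ₁=-4.170, ω₁=-15.614, θ₂=-0.853, ω₂=-9.902, θ₃=-0.003, ω₃=4.183
apply F[25]=+20.000 → step 26: x=-0.022, v=-1.105, θ₁=-4.469, ω₁=-14.455, θ₂=-1.046, ω₂=-9.358, θ₃=0.073, ω₃=3.430
Max |angle| over trajectory = 4.469 rad = 256.1°.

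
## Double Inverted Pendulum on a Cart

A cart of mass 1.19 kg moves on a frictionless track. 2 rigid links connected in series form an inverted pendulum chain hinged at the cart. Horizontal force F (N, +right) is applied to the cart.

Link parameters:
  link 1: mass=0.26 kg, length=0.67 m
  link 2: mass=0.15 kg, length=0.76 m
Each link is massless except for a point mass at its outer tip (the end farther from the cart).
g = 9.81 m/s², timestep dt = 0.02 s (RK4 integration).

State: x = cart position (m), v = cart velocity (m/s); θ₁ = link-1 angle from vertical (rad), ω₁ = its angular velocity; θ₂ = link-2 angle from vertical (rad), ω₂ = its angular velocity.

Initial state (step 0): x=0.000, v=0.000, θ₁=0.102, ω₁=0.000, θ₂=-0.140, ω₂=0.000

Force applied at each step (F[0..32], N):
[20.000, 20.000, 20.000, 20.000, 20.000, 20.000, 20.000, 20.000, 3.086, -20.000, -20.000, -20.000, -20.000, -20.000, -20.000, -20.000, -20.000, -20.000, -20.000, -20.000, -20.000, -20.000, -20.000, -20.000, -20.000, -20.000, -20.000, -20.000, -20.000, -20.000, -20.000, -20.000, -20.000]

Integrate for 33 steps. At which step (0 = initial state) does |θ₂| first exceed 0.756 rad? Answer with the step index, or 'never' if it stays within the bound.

apply F[0]=+20.000 → step 1: x=0.003, v=0.329, θ₁=0.098, ω₁=-0.414, θ₂=-0.141, ω₂=-0.109
apply F[1]=+20.000 → step 2: x=0.013, v=0.658, θ₁=0.085, ω₁=-0.835, θ₂=-0.144, ω₂=-0.212
apply F[2]=+20.000 → step 3: x=0.030, v=0.989, θ₁=0.064, ω₁=-1.269, θ₂=-0.150, ω₂=-0.304
apply F[3]=+20.000 → step 4: x=0.053, v=1.322, θ₁=0.034, ω₁=-1.721, θ₂=-0.156, ω₂=-0.378
apply F[4]=+20.000 → step 5: x=0.082, v=1.657, θ₁=-0.005, ω₁=-2.195, θ₂=-0.164, ω₂=-0.431
apply F[5]=+20.000 → step 6: x=0.119, v=1.994, θ₁=-0.053, ω₁=-2.694, θ₂=-0.173, ω₂=-0.462
apply F[6]=+20.000 → step 7: x=0.162, v=2.332, θ₁=-0.113, ω₁=-3.215, θ₂=-0.183, ω₂=-0.472
apply F[7]=+20.000 → step 8: x=0.212, v=2.667, θ₁=-0.182, ω₁=-3.753, θ₂=-0.192, ω₂=-0.471
apply F[8]=+3.086 → step 9: x=0.266, v=2.717, θ₁=-0.259, ω₁=-3.890, θ₂=-0.202, ω₂=-0.472
apply F[9]=-20.000 → step 10: x=0.317, v=2.391, θ₁=-0.333, ω₁=-3.518, θ₂=-0.211, ω₂=-0.454
apply F[10]=-20.000 → step 11: x=0.362, v=2.073, θ₁=-0.400, ω₁=-3.197, θ₂=-0.220, ω₂=-0.409
apply F[11]=-20.000 → step 12: x=0.400, v=1.762, θ₁=-0.461, ω₁=-2.929, θ₂=-0.227, ω₂=-0.333
apply F[12]=-20.000 → step 13: x=0.432, v=1.459, θ₁=-0.517, ω₁=-2.710, θ₂=-0.233, ω₂=-0.225
apply F[13]=-20.000 → step 14: x=0.459, v=1.161, θ₁=-0.570, ω₁=-2.536, θ₂=-0.236, ω₂=-0.088
apply F[14]=-20.000 → step 15: x=0.479, v=0.869, θ₁=-0.619, ω₁=-2.403, θ₂=-0.236, ω₂=0.078
apply F[15]=-20.000 → step 16: x=0.493, v=0.581, θ₁=-0.666, ω₁=-2.308, θ₂=-0.233, ω₂=0.271
apply F[16]=-20.000 → step 17: x=0.502, v=0.297, θ₁=-0.711, ω₁=-2.246, θ₂=-0.225, ω₂=0.488
apply F[17]=-20.000 → step 18: x=0.505, v=0.015, θ₁=-0.756, ω₁=-2.214, θ₂=-0.213, ω₂=0.726
apply F[18]=-20.000 → step 19: x=0.503, v=-0.266, θ₁=-0.800, ω₁=-2.207, θ₂=-0.196, ω₂=0.984
apply F[19]=-20.000 → step 20: x=0.495, v=-0.546, θ₁=-0.844, ω₁=-2.223, θ₂=-0.174, ω₂=1.258
apply F[20]=-20.000 → step 21: x=0.481, v=-0.826, θ₁=-0.889, ω₁=-2.255, θ₂=-0.146, ω₂=1.545
apply F[21]=-20.000 → step 22: x=0.461, v=-1.107, θ₁=-0.935, ω₁=-2.300, θ₂=-0.112, ω₂=1.842
apply F[22]=-20.000 → step 23: x=0.437, v=-1.389, θ₁=-0.981, ω₁=-2.354, θ₂=-0.072, ω₂=2.146
apply F[23]=-20.000 → step 24: x=0.406, v=-1.672, θ₁=-1.029, ω₁=-2.412, θ₂=-0.026, ω₂=2.453
apply F[24]=-20.000 → step 25: x=0.370, v=-1.957, θ₁=-1.078, ω₁=-2.471, θ₂=0.026, ω₂=2.762
apply F[25]=-20.000 → step 26: x=0.328, v=-2.243, θ₁=-1.128, ω₁=-2.526, θ₂=0.085, ω₂=3.071
apply F[26]=-20.000 → step 27: x=0.280, v=-2.531, θ₁=-1.179, ω₁=-2.575, θ₂=0.149, ω₂=3.379
apply F[27]=-20.000 → step 28: x=0.226, v=-2.818, θ₁=-1.231, ω₁=-2.617, θ₂=0.220, ω₂=3.688
apply F[28]=-20.000 → step 29: x=0.167, v=-3.105, θ₁=-1.283, ω₁=-2.648, θ₂=0.297, ω₂=3.998
apply F[29]=-20.000 → step 30: x=0.102, v=-3.390, θ₁=-1.336, ω₁=-2.668, θ₂=0.380, ω₂=4.313
apply F[30]=-20.000 → step 31: x=0.032, v=-3.673, θ₁=-1.390, ω₁=-2.677, θ₂=0.469, ω₂=4.633
apply F[31]=-20.000 → step 32: x=-0.045, v=-3.952, θ₁=-1.443, ω₁=-2.675, θ₂=0.565, ω₂=4.962
apply F[32]=-20.000 → step 33: x=-0.126, v=-4.224, θ₁=-1.497, ω₁=-2.668, θ₂=0.668, ω₂=5.297
max |θ₂| = 0.668 ≤ 0.756 over all 34 states.

Answer: never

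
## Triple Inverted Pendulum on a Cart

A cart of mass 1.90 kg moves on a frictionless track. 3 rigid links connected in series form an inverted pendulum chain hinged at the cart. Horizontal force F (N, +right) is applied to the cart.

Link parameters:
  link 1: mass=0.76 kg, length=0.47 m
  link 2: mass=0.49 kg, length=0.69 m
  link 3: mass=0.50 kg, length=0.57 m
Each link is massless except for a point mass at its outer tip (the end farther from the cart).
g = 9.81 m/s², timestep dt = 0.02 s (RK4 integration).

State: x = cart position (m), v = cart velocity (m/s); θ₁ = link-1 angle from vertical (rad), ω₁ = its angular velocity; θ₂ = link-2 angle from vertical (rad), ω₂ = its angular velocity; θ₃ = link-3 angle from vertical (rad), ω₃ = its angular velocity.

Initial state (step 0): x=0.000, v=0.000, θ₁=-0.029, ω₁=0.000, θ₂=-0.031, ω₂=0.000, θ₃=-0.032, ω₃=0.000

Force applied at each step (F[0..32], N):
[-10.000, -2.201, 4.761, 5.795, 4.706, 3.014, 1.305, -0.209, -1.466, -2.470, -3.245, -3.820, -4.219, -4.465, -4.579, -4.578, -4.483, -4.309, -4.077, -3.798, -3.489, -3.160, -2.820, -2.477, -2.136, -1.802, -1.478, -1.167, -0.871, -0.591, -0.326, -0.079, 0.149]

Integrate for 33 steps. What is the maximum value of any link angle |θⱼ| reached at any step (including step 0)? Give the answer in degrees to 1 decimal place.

Answer: 3.5°

Derivation:
apply F[0]=-10.000 → step 1: x=-0.001, v=-0.100, θ₁=-0.027, ω₁=0.202, θ₂=-0.031, ω₂=-0.001, θ₃=-0.032, ω₃=-0.001
apply F[1]=-2.201 → step 2: x=-0.003, v=-0.119, θ₁=-0.023, ω₁=0.235, θ₂=-0.031, ω₂=-0.005, θ₃=-0.032, ω₃=-0.001
apply F[2]=+4.761 → step 3: x=-0.005, v=-0.065, θ₁=-0.019, ω₁=0.118, θ₂=-0.031, ω₂=-0.012, θ₃=-0.032, ω₃=-0.002
apply F[3]=+5.795 → step 4: x=-0.006, v=-0.001, θ₁=-0.018, ω₁=-0.020, θ₂=-0.032, ω₂=-0.020, θ₃=-0.032, ω₃=-0.002
apply F[4]=+4.706 → step 5: x=-0.005, v=0.052, θ₁=-0.020, ω₁=-0.133, θ₂=-0.032, ω₂=-0.029, θ₃=-0.032, ω₃=-0.003
apply F[5]=+3.014 → step 6: x=-0.004, v=0.088, θ₁=-0.023, ω₁=-0.211, θ₂=-0.033, ω₂=-0.036, θ₃=-0.032, ω₃=-0.003
apply F[6]=+1.305 → step 7: x=-0.002, v=0.106, θ₁=-0.028, ω₁=-0.257, θ₂=-0.033, ω₂=-0.041, θ₃=-0.032, ω₃=-0.002
apply F[7]=-0.209 → step 8: x=0.000, v=0.109, θ₁=-0.033, ω₁=-0.274, θ₂=-0.034, ω₂=-0.044, θ₃=-0.032, ω₃=-0.001
apply F[8]=-1.466 → step 9: x=0.002, v=0.100, θ₁=-0.038, ω₁=-0.271, θ₂=-0.035, ω₂=-0.044, θ₃=-0.032, ω₃=0.001
apply F[9]=-2.470 → step 10: x=0.004, v=0.082, θ₁=-0.044, ω₁=-0.251, θ₂=-0.036, ω₂=-0.041, θ₃=-0.032, ω₃=0.003
apply F[10]=-3.245 → step 11: x=0.006, v=0.056, θ₁=-0.048, ω₁=-0.221, θ₂=-0.037, ω₂=-0.036, θ₃=-0.032, ω₃=0.006
apply F[11]=-3.820 → step 12: x=0.006, v=0.025, θ₁=-0.052, ω₁=-0.183, θ₂=-0.037, ω₂=-0.029, θ₃=-0.032, ω₃=0.010
apply F[12]=-4.219 → step 13: x=0.007, v=-0.010, θ₁=-0.056, ω₁=-0.141, θ₂=-0.038, ω₂=-0.020, θ₃=-0.032, ω₃=0.014
apply F[13]=-4.465 → step 14: x=0.006, v=-0.046, θ₁=-0.058, ω₁=-0.098, θ₂=-0.038, ω₂=-0.009, θ₃=-0.031, ω₃=0.018
apply F[14]=-4.579 → step 15: x=0.005, v=-0.084, θ₁=-0.060, ω₁=-0.054, θ₂=-0.038, ω₂=0.002, θ₃=-0.031, ω₃=0.023
apply F[15]=-4.578 → step 16: x=0.003, v=-0.121, θ₁=-0.060, ω₁=-0.012, θ₂=-0.038, ω₂=0.014, θ₃=-0.031, ω₃=0.028
apply F[16]=-4.483 → step 17: x=-0.000, v=-0.157, θ₁=-0.060, ω₁=0.028, θ₂=-0.038, ω₂=0.027, θ₃=-0.030, ω₃=0.034
apply F[17]=-4.309 → step 18: x=-0.004, v=-0.192, θ₁=-0.059, ω₁=0.064, θ₂=-0.037, ω₂=0.039, θ₃=-0.029, ω₃=0.040
apply F[18]=-4.077 → step 19: x=-0.008, v=-0.224, θ₁=-0.058, ω₁=0.097, θ₂=-0.036, ω₂=0.051, θ₃=-0.028, ω₃=0.045
apply F[19]=-3.798 → step 20: x=-0.013, v=-0.254, θ₁=-0.055, ω₁=0.125, θ₂=-0.035, ω₂=0.062, θ₃=-0.027, ω₃=0.051
apply F[20]=-3.489 → step 21: x=-0.018, v=-0.281, θ₁=-0.053, ω₁=0.149, θ₂=-0.034, ω₂=0.073, θ₃=-0.026, ω₃=0.056
apply F[21]=-3.160 → step 22: x=-0.024, v=-0.305, θ₁=-0.049, ω₁=0.169, θ₂=-0.032, ω₂=0.083, θ₃=-0.025, ω₃=0.061
apply F[22]=-2.820 → step 23: x=-0.030, v=-0.326, θ₁=-0.046, ω₁=0.185, θ₂=-0.030, ω₂=0.092, θ₃=-0.024, ω₃=0.066
apply F[23]=-2.477 → step 24: x=-0.037, v=-0.344, θ₁=-0.042, ω₁=0.197, θ₂=-0.029, ω₂=0.099, θ₃=-0.023, ω₃=0.070
apply F[24]=-2.136 → step 25: x=-0.044, v=-0.359, θ₁=-0.038, ω₁=0.206, θ₂=-0.026, ω₂=0.106, θ₃=-0.021, ω₃=0.074
apply F[25]=-1.802 → step 26: x=-0.051, v=-0.372, θ₁=-0.034, ω₁=0.212, θ₂=-0.024, ω₂=0.111, θ₃=-0.020, ω₃=0.077
apply F[26]=-1.478 → step 27: x=-0.059, v=-0.381, θ₁=-0.030, ω₁=0.215, θ₂=-0.022, ω₂=0.116, θ₃=-0.018, ω₃=0.080
apply F[27]=-1.167 → step 28: x=-0.066, v=-0.389, θ₁=-0.025, ω₁=0.215, θ₂=-0.020, ω₂=0.119, θ₃=-0.016, ω₃=0.083
apply F[28]=-0.871 → step 29: x=-0.074, v=-0.394, θ₁=-0.021, ω₁=0.213, θ₂=-0.017, ω₂=0.121, θ₃=-0.015, ω₃=0.085
apply F[29]=-0.591 → step 30: x=-0.082, v=-0.397, θ₁=-0.017, ω₁=0.210, θ₂=-0.015, ω₂=0.122, θ₃=-0.013, ω₃=0.087
apply F[30]=-0.326 → step 31: x=-0.090, v=-0.397, θ₁=-0.013, ω₁=0.205, θ₂=-0.012, ω₂=0.123, θ₃=-0.011, ω₃=0.088
apply F[31]=-0.079 → step 32: x=-0.098, v=-0.396, θ₁=-0.009, ω₁=0.198, θ₂=-0.010, ω₂=0.122, θ₃=-0.009, ω₃=0.088
apply F[32]=+0.149 → step 33: x=-0.106, v=-0.393, θ₁=-0.005, ω₁=0.191, θ₂=-0.007, ω₂=0.121, θ₃=-0.008, ω₃=0.088
Max |angle| over trajectory = 0.060 rad = 3.5°.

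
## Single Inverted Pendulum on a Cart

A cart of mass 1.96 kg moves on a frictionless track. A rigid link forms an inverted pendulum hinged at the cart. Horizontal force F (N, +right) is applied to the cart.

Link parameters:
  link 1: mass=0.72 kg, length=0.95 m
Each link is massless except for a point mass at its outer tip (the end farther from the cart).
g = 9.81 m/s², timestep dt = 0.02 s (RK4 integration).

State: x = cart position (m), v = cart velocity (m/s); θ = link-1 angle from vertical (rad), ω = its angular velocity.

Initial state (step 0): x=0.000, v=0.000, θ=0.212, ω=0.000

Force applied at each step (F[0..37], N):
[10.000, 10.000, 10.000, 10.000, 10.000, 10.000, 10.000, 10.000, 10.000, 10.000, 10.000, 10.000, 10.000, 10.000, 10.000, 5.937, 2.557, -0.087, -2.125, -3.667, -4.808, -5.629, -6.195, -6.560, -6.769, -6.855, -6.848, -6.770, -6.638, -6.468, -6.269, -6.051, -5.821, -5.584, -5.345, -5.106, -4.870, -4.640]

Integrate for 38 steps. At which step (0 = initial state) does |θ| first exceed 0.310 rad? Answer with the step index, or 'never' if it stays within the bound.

apply F[0]=+10.000 → step 1: x=0.001, v=0.086, θ=0.212, ω=-0.045
apply F[1]=+10.000 → step 2: x=0.003, v=0.172, θ=0.210, ω=-0.090
apply F[2]=+10.000 → step 3: x=0.008, v=0.258, θ=0.208, ω=-0.136
apply F[3]=+10.000 → step 4: x=0.014, v=0.344, θ=0.205, ω=-0.182
apply F[4]=+10.000 → step 5: x=0.021, v=0.431, θ=0.201, ω=-0.230
apply F[5]=+10.000 → step 6: x=0.031, v=0.518, θ=0.196, ω=-0.279
apply F[6]=+10.000 → step 7: x=0.042, v=0.605, θ=0.189, ω=-0.330
apply F[7]=+10.000 → step 8: x=0.055, v=0.693, θ=0.182, ω=-0.383
apply F[8]=+10.000 → step 9: x=0.070, v=0.782, θ=0.174, ω=-0.438
apply F[9]=+10.000 → step 10: x=0.086, v=0.871, θ=0.165, ω=-0.496
apply F[10]=+10.000 → step 11: x=0.105, v=0.961, θ=0.154, ω=-0.557
apply F[11]=+10.000 → step 12: x=0.125, v=1.052, θ=0.143, ω=-0.621
apply F[12]=+10.000 → step 13: x=0.147, v=1.145, θ=0.129, ω=-0.689
apply F[13]=+10.000 → step 14: x=0.171, v=1.238, θ=0.115, ω=-0.761
apply F[14]=+10.000 → step 15: x=0.196, v=1.332, θ=0.099, ω=-0.838
apply F[15]=+5.937 → step 16: x=0.224, v=1.387, θ=0.082, ω=-0.877
apply F[16]=+2.557 → step 17: x=0.252, v=1.408, θ=0.064, ω=-0.884
apply F[17]=-0.087 → step 18: x=0.280, v=1.403, θ=0.047, ω=-0.868
apply F[18]=-2.125 → step 19: x=0.307, v=1.379, θ=0.030, ω=-0.834
apply F[19]=-3.667 → step 20: x=0.335, v=1.340, θ=0.013, ω=-0.789
apply F[20]=-4.808 → step 21: x=0.361, v=1.291, θ=-0.002, ω=-0.736
apply F[21]=-5.629 → step 22: x=0.386, v=1.234, θ=-0.016, ω=-0.678
apply F[22]=-6.195 → step 23: x=0.410, v=1.172, θ=-0.029, ω=-0.617
apply F[23]=-6.560 → step 24: x=0.433, v=1.108, θ=-0.041, ω=-0.557
apply F[24]=-6.769 → step 25: x=0.455, v=1.042, θ=-0.051, ω=-0.497
apply F[25]=-6.855 → step 26: x=0.475, v=0.976, θ=-0.061, ω=-0.439
apply F[26]=-6.848 → step 27: x=0.494, v=0.911, θ=-0.069, ω=-0.384
apply F[27]=-6.770 → step 28: x=0.511, v=0.847, θ=-0.076, ω=-0.332
apply F[28]=-6.638 → step 29: x=0.528, v=0.785, θ=-0.082, ω=-0.283
apply F[29]=-6.468 → step 30: x=0.543, v=0.725, θ=-0.087, ω=-0.238
apply F[30]=-6.269 → step 31: x=0.557, v=0.668, θ=-0.092, ω=-0.196
apply F[31]=-6.051 → step 32: x=0.569, v=0.613, θ=-0.095, ω=-0.158
apply F[32]=-5.821 → step 33: x=0.581, v=0.561, θ=-0.098, ω=-0.123
apply F[33]=-5.584 → step 34: x=0.592, v=0.511, θ=-0.100, ω=-0.092
apply F[34]=-5.345 → step 35: x=0.602, v=0.464, θ=-0.102, ω=-0.063
apply F[35]=-5.106 → step 36: x=0.610, v=0.419, θ=-0.103, ω=-0.037
apply F[36]=-4.870 → step 37: x=0.618, v=0.377, θ=-0.103, ω=-0.015
apply F[37]=-4.640 → step 38: x=0.626, v=0.337, θ=-0.103, ω=0.006
max |θ| = 0.212 ≤ 0.310 over all 39 states.

Answer: never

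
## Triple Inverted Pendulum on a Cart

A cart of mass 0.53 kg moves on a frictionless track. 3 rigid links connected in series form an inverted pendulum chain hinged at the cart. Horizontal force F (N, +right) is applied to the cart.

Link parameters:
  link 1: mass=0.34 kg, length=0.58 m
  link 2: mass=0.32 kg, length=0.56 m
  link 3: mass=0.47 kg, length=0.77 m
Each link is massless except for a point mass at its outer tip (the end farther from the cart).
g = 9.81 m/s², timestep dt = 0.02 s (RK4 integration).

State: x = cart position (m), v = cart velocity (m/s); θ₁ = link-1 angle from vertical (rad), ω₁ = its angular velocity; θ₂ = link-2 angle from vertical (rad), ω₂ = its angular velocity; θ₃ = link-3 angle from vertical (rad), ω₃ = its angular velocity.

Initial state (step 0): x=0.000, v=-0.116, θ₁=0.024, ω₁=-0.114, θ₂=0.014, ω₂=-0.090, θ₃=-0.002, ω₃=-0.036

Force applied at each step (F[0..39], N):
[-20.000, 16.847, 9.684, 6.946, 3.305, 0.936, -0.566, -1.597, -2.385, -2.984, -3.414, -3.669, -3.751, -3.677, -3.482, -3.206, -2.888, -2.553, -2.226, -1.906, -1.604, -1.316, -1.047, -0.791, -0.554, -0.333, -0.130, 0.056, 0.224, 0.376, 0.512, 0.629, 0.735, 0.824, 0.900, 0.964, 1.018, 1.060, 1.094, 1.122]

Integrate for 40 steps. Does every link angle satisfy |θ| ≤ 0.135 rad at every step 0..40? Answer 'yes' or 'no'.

Answer: yes

Derivation:
apply F[0]=-20.000 → step 1: x=-0.010, v=-0.881, θ₁=0.035, ω₁=1.222, θ₂=0.012, ω₂=-0.097, θ₃=-0.003, ω₃=-0.044
apply F[1]=+16.847 → step 2: x=-0.021, v=-0.265, θ₁=0.049, ω₁=0.205, θ₂=0.010, ω₂=-0.131, θ₃=-0.004, ω₃=-0.054
apply F[2]=+9.684 → step 3: x=-0.023, v=0.078, θ₁=0.048, ω₁=-0.334, θ₂=0.007, ω₂=-0.176, θ₃=-0.005, ω₃=-0.063
apply F[3]=+6.946 → step 4: x=-0.019, v=0.321, θ₁=0.038, ω₁=-0.707, θ₂=0.003, ω₂=-0.216, θ₃=-0.006, ω₃=-0.070
apply F[4]=+3.305 → step 5: x=-0.012, v=0.434, θ₁=0.022, ω₁=-0.868, θ₂=-0.002, ω₂=-0.246, θ₃=-0.008, ω₃=-0.075
apply F[5]=+0.936 → step 6: x=-0.003, v=0.464, θ₁=0.004, ω₁=-0.903, θ₂=-0.007, ω₂=-0.263, θ₃=-0.009, ω₃=-0.077
apply F[6]=-0.566 → step 7: x=0.006, v=0.445, θ₁=-0.013, ω₁=-0.867, θ₂=-0.012, ω₂=-0.268, θ₃=-0.011, ω₃=-0.077
apply F[7]=-1.597 → step 8: x=0.015, v=0.393, θ₁=-0.030, ω₁=-0.791, θ₂=-0.017, ω₂=-0.262, θ₃=-0.012, ω₃=-0.075
apply F[8]=-2.385 → step 9: x=0.022, v=0.318, θ₁=-0.045, ω₁=-0.689, θ₂=-0.023, ω₂=-0.246, θ₃=-0.014, ω₃=-0.071
apply F[9]=-2.984 → step 10: x=0.027, v=0.227, θ₁=-0.057, ω₁=-0.569, θ₂=-0.027, ω₂=-0.221, θ₃=-0.015, ω₃=-0.065
apply F[10]=-3.414 → step 11: x=0.031, v=0.125, θ₁=-0.067, ω₁=-0.440, θ₂=-0.031, ω₂=-0.189, θ₃=-0.016, ω₃=-0.056
apply F[11]=-3.669 → step 12: x=0.032, v=0.017, θ₁=-0.075, ω₁=-0.310, θ₂=-0.035, ω₂=-0.152, θ₃=-0.017, ω₃=-0.046
apply F[12]=-3.751 → step 13: x=0.031, v=-0.091, θ₁=-0.080, ω₁=-0.183, θ₂=-0.037, ω₂=-0.112, θ₃=-0.018, ω₃=-0.034
apply F[13]=-3.677 → step 14: x=0.029, v=-0.195, θ₁=-0.082, ω₁=-0.067, θ₂=-0.039, ω₂=-0.071, θ₃=-0.019, ω₃=-0.021
apply F[14]=-3.482 → step 15: x=0.024, v=-0.291, θ₁=-0.083, ω₁=0.035, θ₂=-0.040, ω₂=-0.030, θ₃=-0.019, ω₃=-0.007
apply F[15]=-3.206 → step 16: x=0.017, v=-0.377, θ₁=-0.081, ω₁=0.121, θ₂=-0.040, ω₂=0.008, θ₃=-0.019, ω₃=0.007
apply F[16]=-2.888 → step 17: x=0.009, v=-0.452, θ₁=-0.078, ω₁=0.192, θ₂=-0.040, ω₂=0.043, θ₃=-0.019, ω₃=0.020
apply F[17]=-2.553 → step 18: x=-0.001, v=-0.516, θ₁=-0.073, ω₁=0.248, θ₂=-0.039, ω₂=0.076, θ₃=-0.018, ω₃=0.034
apply F[18]=-2.226 → step 19: x=-0.012, v=-0.570, θ₁=-0.068, ω₁=0.290, θ₂=-0.037, ω₂=0.104, θ₃=-0.017, ω₃=0.046
apply F[19]=-1.906 → step 20: x=-0.024, v=-0.615, θ₁=-0.062, ω₁=0.322, θ₂=-0.035, ω₂=0.128, θ₃=-0.016, ω₃=0.058
apply F[20]=-1.604 → step 21: x=-0.036, v=-0.651, θ₁=-0.055, ω₁=0.344, θ₂=-0.032, ω₂=0.149, θ₃=-0.015, ω₃=0.069
apply F[21]=-1.316 → step 22: x=-0.050, v=-0.679, θ₁=-0.048, ω₁=0.358, θ₂=-0.029, ω₂=0.166, θ₃=-0.014, ω₃=0.079
apply F[22]=-1.047 → step 23: x=-0.063, v=-0.700, θ₁=-0.041, ω₁=0.365, θ₂=-0.025, ω₂=0.179, θ₃=-0.012, ω₃=0.088
apply F[23]=-0.791 → step 24: x=-0.078, v=-0.714, θ₁=-0.034, ω₁=0.366, θ₂=-0.022, ω₂=0.189, θ₃=-0.010, ω₃=0.096
apply F[24]=-0.554 → step 25: x=-0.092, v=-0.722, θ₁=-0.027, ω₁=0.362, θ₂=-0.018, ω₂=0.196, θ₃=-0.008, ω₃=0.102
apply F[25]=-0.333 → step 26: x=-0.106, v=-0.725, θ₁=-0.019, ω₁=0.353, θ₂=-0.014, ω₂=0.201, θ₃=-0.006, ω₃=0.107
apply F[26]=-0.130 → step 27: x=-0.121, v=-0.724, θ₁=-0.013, ω₁=0.342, θ₂=-0.010, ω₂=0.202, θ₃=-0.004, ω₃=0.112
apply F[27]=+0.056 → step 28: x=-0.135, v=-0.718, θ₁=-0.006, ω₁=0.327, θ₂=-0.006, ω₂=0.201, θ₃=-0.002, ω₃=0.115
apply F[28]=+0.224 → step 29: x=-0.149, v=-0.708, θ₁=0.000, ω₁=0.311, θ₂=-0.002, ω₂=0.199, θ₃=0.001, ω₃=0.117
apply F[29]=+0.376 → step 30: x=-0.164, v=-0.695, θ₁=0.007, ω₁=0.292, θ₂=0.002, ω₂=0.194, θ₃=0.003, ω₃=0.118
apply F[30]=+0.512 → step 31: x=-0.177, v=-0.680, θ₁=0.012, ω₁=0.273, θ₂=0.006, ω₂=0.188, θ₃=0.005, ω₃=0.118
apply F[31]=+0.629 → step 32: x=-0.191, v=-0.662, θ₁=0.017, ω₁=0.253, θ₂=0.010, ω₂=0.181, θ₃=0.008, ω₃=0.117
apply F[32]=+0.735 → step 33: x=-0.204, v=-0.643, θ₁=0.022, ω₁=0.233, θ₂=0.013, ω₂=0.173, θ₃=0.010, ω₃=0.115
apply F[33]=+0.824 → step 34: x=-0.216, v=-0.622, θ₁=0.027, ω₁=0.212, θ₂=0.017, ω₂=0.164, θ₃=0.012, ω₃=0.113
apply F[34]=+0.900 → step 35: x=-0.229, v=-0.600, θ₁=0.031, ω₁=0.192, θ₂=0.020, ω₂=0.154, θ₃=0.015, ω₃=0.109
apply F[35]=+0.964 → step 36: x=-0.240, v=-0.577, θ₁=0.034, ω₁=0.173, θ₂=0.023, ω₂=0.145, θ₃=0.017, ω₃=0.106
apply F[36]=+1.018 → step 37: x=-0.252, v=-0.554, θ₁=0.038, ω₁=0.154, θ₂=0.026, ω₂=0.134, θ₃=0.019, ω₃=0.102
apply F[37]=+1.060 → step 38: x=-0.263, v=-0.530, θ₁=0.041, ω₁=0.136, θ₂=0.028, ω₂=0.124, θ₃=0.021, ω₃=0.097
apply F[38]=+1.094 → step 39: x=-0.273, v=-0.507, θ₁=0.043, ω₁=0.119, θ₂=0.031, ω₂=0.114, θ₃=0.023, ω₃=0.092
apply F[39]=+1.122 → step 40: x=-0.283, v=-0.483, θ₁=0.045, ω₁=0.103, θ₂=0.033, ω₂=0.103, θ₃=0.024, ω₃=0.087
Max |angle| over trajectory = 0.083 rad; bound = 0.135 → within bound.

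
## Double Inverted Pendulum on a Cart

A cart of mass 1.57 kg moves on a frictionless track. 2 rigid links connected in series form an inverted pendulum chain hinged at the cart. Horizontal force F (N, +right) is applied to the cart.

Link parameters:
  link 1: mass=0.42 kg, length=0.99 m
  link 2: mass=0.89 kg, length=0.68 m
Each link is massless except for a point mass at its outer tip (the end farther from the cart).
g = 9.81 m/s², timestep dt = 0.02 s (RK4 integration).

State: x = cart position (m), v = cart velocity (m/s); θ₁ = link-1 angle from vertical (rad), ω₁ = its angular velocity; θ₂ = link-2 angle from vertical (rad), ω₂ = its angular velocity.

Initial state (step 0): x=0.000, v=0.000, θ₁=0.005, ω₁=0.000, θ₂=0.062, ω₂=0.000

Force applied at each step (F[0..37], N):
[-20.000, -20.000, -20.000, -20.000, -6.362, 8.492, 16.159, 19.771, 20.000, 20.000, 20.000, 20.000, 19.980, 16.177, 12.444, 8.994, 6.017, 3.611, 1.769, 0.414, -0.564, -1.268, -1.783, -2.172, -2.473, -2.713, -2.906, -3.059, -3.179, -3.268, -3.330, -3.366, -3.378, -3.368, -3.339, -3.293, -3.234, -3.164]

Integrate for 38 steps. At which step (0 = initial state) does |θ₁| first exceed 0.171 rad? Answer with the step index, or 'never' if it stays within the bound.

apply F[0]=-20.000 → step 1: x=-0.003, v=-0.256, θ₁=0.007, ω₁=0.236, θ₂=0.063, ω₂=0.050
apply F[1]=-20.000 → step 2: x=-0.010, v=-0.512, θ₁=0.014, ω₁=0.476, θ₂=0.064, ω₂=0.096
apply F[2]=-20.000 → step 3: x=-0.023, v=-0.770, θ₁=0.026, ω₁=0.723, θ₂=0.066, ω₂=0.133
apply F[3]=-20.000 → step 4: x=-0.041, v=-1.030, θ₁=0.043, ω₁=0.979, θ₂=0.069, ω₂=0.160
apply F[4]=-6.362 → step 5: x=-0.063, v=-1.118, θ₁=0.064, ω₁=1.073, θ₂=0.073, ω₂=0.173
apply F[5]=+8.492 → step 6: x=-0.084, v=-1.021, θ₁=0.085, ω₁=0.990, θ₂=0.076, ω₂=0.173
apply F[6]=+16.159 → step 7: x=-0.102, v=-0.831, θ₁=0.103, ω₁=0.824, θ₂=0.079, ω₂=0.159
apply F[7]=+19.771 → step 8: x=-0.117, v=-0.598, θ₁=0.117, ω₁=0.626, θ₂=0.082, ω₂=0.130
apply F[8]=+20.000 → step 9: x=-0.126, v=-0.366, θ₁=0.128, ω₁=0.435, θ₂=0.085, ω₂=0.091
apply F[9]=+20.000 → step 10: x=-0.131, v=-0.135, θ₁=0.135, ω₁=0.252, θ₂=0.086, ω₂=0.045
apply F[10]=+20.000 → step 11: x=-0.132, v=0.094, θ₁=0.138, ω₁=0.073, θ₂=0.086, ω₂=-0.007
apply F[11]=+20.000 → step 12: x=-0.128, v=0.323, θ₁=0.138, ω₁=-0.104, θ₂=0.086, ω₂=-0.061
apply F[12]=+19.980 → step 13: x=-0.119, v=0.553, θ₁=0.134, ω₁=-0.282, θ₂=0.084, ω₂=-0.113
apply F[13]=+16.177 → step 14: x=-0.106, v=0.735, θ₁=0.127, ω₁=-0.417, θ₂=0.081, ω₂=-0.160
apply F[14]=+12.444 → step 15: x=-0.090, v=0.873, θ₁=0.117, ω₁=-0.512, θ₂=0.078, ω₂=-0.200
apply F[15]=+8.994 → step 16: x=-0.071, v=0.969, θ₁=0.107, ω₁=-0.571, θ₂=0.073, ω₂=-0.234
apply F[16]=+6.017 → step 17: x=-0.051, v=1.029, θ₁=0.095, ω₁=-0.599, θ₂=0.068, ω₂=-0.261
apply F[17]=+3.611 → step 18: x=-0.031, v=1.061, θ₁=0.083, ω₁=-0.604, θ₂=0.063, ω₂=-0.281
apply F[18]=+1.769 → step 19: x=-0.009, v=1.072, θ₁=0.071, ω₁=-0.593, θ₂=0.057, ω₂=-0.296
apply F[19]=+0.414 → step 20: x=0.012, v=1.067, θ₁=0.059, ω₁=-0.570, θ₂=0.051, ω₂=-0.305
apply F[20]=-0.564 → step 21: x=0.033, v=1.051, θ₁=0.048, ω₁=-0.542, θ₂=0.045, ω₂=-0.310
apply F[21]=-1.268 → step 22: x=0.054, v=1.028, θ₁=0.038, ω₁=-0.509, θ₂=0.039, ω₂=-0.311
apply F[22]=-1.783 → step 23: x=0.074, v=1.000, θ₁=0.028, ω₁=-0.476, θ₂=0.032, ω₂=-0.309
apply F[23]=-2.172 → step 24: x=0.094, v=0.969, θ₁=0.019, ω₁=-0.442, θ₂=0.026, ω₂=-0.303
apply F[24]=-2.473 → step 25: x=0.113, v=0.935, θ₁=0.010, ω₁=-0.409, θ₂=0.020, ω₂=-0.295
apply F[25]=-2.713 → step 26: x=0.131, v=0.900, θ₁=0.002, ω₁=-0.376, θ₂=0.015, ω₂=-0.286
apply F[26]=-2.906 → step 27: x=0.149, v=0.863, θ₁=-0.005, ω₁=-0.345, θ₂=0.009, ω₂=-0.274
apply F[27]=-3.059 → step 28: x=0.166, v=0.825, θ₁=-0.011, ω₁=-0.314, θ₂=0.004, ω₂=-0.261
apply F[28]=-3.179 → step 29: x=0.182, v=0.787, θ₁=-0.017, ω₁=-0.285, θ₂=-0.002, ω₂=-0.248
apply F[29]=-3.268 → step 30: x=0.197, v=0.749, θ₁=-0.023, ω₁=-0.257, θ₂=-0.006, ω₂=-0.233
apply F[30]=-3.330 → step 31: x=0.212, v=0.710, θ₁=-0.028, ω₁=-0.230, θ₂=-0.011, ω₂=-0.218
apply F[31]=-3.366 → step 32: x=0.226, v=0.672, θ₁=-0.032, ω₁=-0.205, θ₂=-0.015, ω₂=-0.203
apply F[32]=-3.378 → step 33: x=0.239, v=0.635, θ₁=-0.036, ω₁=-0.181, θ₂=-0.019, ω₂=-0.188
apply F[33]=-3.368 → step 34: x=0.251, v=0.598, θ₁=-0.039, ω₁=-0.159, θ₂=-0.023, ω₂=-0.172
apply F[34]=-3.339 → step 35: x=0.263, v=0.562, θ₁=-0.042, ω₁=-0.137, θ₂=-0.026, ω₂=-0.157
apply F[35]=-3.293 → step 36: x=0.274, v=0.527, θ₁=-0.045, ω₁=-0.118, θ₂=-0.029, ω₂=-0.143
apply F[36]=-3.234 → step 37: x=0.284, v=0.494, θ₁=-0.047, ω₁=-0.100, θ₂=-0.032, ω₂=-0.129
apply F[37]=-3.164 → step 38: x=0.293, v=0.461, θ₁=-0.049, ω₁=-0.083, θ₂=-0.034, ω₂=-0.115
max |θ₁| = 0.138 ≤ 0.171 over all 39 states.

Answer: never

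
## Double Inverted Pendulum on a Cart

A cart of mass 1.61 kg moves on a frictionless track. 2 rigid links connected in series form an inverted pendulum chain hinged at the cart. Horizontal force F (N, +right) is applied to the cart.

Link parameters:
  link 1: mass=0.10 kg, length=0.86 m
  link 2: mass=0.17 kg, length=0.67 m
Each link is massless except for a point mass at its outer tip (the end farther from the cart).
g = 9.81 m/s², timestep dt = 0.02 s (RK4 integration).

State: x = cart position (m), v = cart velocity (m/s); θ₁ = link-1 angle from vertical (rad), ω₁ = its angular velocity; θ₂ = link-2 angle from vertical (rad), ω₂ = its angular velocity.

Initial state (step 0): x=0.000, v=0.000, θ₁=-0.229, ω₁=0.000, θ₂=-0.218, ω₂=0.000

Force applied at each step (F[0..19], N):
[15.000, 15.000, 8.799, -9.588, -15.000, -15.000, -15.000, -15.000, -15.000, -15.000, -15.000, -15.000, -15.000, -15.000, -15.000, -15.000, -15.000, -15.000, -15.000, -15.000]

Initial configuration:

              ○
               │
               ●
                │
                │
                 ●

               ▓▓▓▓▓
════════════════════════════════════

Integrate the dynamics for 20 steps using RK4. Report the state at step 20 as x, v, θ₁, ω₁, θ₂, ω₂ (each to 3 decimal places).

apply F[0]=+15.000 → step 1: x=0.002, v=0.192, θ₁=-0.232, ω₁=-0.273, θ₂=-0.218, ω₂=0.007
apply F[1]=+15.000 → step 2: x=0.008, v=0.384, θ₁=-0.240, ω₁=-0.548, θ₂=-0.218, ω₂=0.017
apply F[2]=+8.799 → step 3: x=0.017, v=0.499, θ₁=-0.253, ω₁=-0.743, θ₂=-0.217, ω₂=0.035
apply F[3]=-9.588 → step 4: x=0.025, v=0.389, θ₁=-0.267, ω₁=-0.695, θ₂=-0.216, ω₂=0.071
apply F[4]=-15.000 → step 5: x=0.031, v=0.213, θ₁=-0.280, ω₁=-0.586, θ₂=-0.214, ω₂=0.125
apply F[5]=-15.000 → step 6: x=0.034, v=0.038, θ₁=-0.291, ω₁=-0.488, θ₂=-0.211, ω₂=0.193
apply F[6]=-15.000 → step 7: x=0.033, v=-0.137, θ₁=-0.300, ω₁=-0.399, θ₂=-0.206, ω₂=0.273
apply F[7]=-15.000 → step 8: x=0.028, v=-0.312, θ₁=-0.307, ω₁=-0.319, θ₂=-0.200, ω₂=0.367
apply F[8]=-15.000 → step 9: x=0.020, v=-0.486, θ₁=-0.312, ω₁=-0.246, θ₂=-0.192, ω₂=0.473
apply F[9]=-15.000 → step 10: x=0.009, v=-0.661, θ₁=-0.317, ω₁=-0.182, θ₂=-0.181, ω₂=0.591
apply F[10]=-15.000 → step 11: x=-0.006, v=-0.835, θ₁=-0.320, ω₁=-0.124, θ₂=-0.168, ω₂=0.723
apply F[11]=-15.000 → step 12: x=-0.024, v=-1.009, θ₁=-0.322, ω₁=-0.073, θ₂=-0.152, ω₂=0.869
apply F[12]=-15.000 → step 13: x=-0.046, v=-1.184, θ₁=-0.323, ω₁=-0.028, θ₂=-0.133, ω₂=1.028
apply F[13]=-15.000 → step 14: x=-0.072, v=-1.359, θ₁=-0.323, ω₁=0.011, θ₂=-0.111, ω₂=1.202
apply F[14]=-15.000 → step 15: x=-0.101, v=-1.534, θ₁=-0.322, ω₁=0.046, θ₂=-0.085, ω₂=1.391
apply F[15]=-15.000 → step 16: x=-0.133, v=-1.709, θ₁=-0.321, ω₁=0.077, θ₂=-0.055, ω₂=1.593
apply F[16]=-15.000 → step 17: x=-0.169, v=-1.886, θ₁=-0.319, ω₁=0.105, θ₂=-0.021, ω₂=1.809
apply F[17]=-15.000 → step 18: x=-0.209, v=-2.062, θ₁=-0.317, ω₁=0.135, θ₂=0.017, ω₂=2.036
apply F[18]=-15.000 → step 19: x=-0.252, v=-2.240, θ₁=-0.314, ω₁=0.167, θ₂=0.060, ω₂=2.273
apply F[19]=-15.000 → step 20: x=-0.298, v=-2.418, θ₁=-0.310, ω₁=0.206, θ₂=0.108, ω₂=2.517

Answer: x=-0.298, v=-2.418, θ₁=-0.310, ω₁=0.206, θ₂=0.108, ω₂=2.517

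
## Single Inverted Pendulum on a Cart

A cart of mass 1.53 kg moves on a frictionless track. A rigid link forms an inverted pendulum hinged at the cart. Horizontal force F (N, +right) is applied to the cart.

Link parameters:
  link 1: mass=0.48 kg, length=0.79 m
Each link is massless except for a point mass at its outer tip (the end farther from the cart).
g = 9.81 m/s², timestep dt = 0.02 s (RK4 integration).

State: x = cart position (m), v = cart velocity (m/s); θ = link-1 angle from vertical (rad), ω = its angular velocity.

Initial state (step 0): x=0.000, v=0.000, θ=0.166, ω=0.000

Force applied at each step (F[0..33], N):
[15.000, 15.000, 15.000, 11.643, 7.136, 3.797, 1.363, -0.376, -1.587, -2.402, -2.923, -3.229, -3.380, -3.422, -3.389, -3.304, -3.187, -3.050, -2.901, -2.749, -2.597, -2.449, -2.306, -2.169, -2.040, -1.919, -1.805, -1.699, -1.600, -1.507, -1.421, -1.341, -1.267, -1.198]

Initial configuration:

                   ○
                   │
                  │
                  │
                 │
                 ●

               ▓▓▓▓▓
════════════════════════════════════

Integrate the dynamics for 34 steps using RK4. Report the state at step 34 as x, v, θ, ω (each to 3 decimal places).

apply F[0]=+15.000 → step 1: x=0.002, v=0.185, θ=0.164, ω=-0.190
apply F[1]=+15.000 → step 2: x=0.007, v=0.369, θ=0.158, ω=-0.381
apply F[2]=+15.000 → step 3: x=0.017, v=0.555, θ=0.149, ω=-0.575
apply F[3]=+11.643 → step 4: x=0.029, v=0.698, θ=0.136, ω=-0.718
apply F[4]=+7.136 → step 5: x=0.044, v=0.783, θ=0.121, ω=-0.794
apply F[5]=+3.797 → step 6: x=0.060, v=0.826, θ=0.105, ω=-0.820
apply F[6]=+1.363 → step 7: x=0.077, v=0.838, θ=0.088, ω=-0.811
apply F[7]=-0.376 → step 8: x=0.093, v=0.829, θ=0.073, ω=-0.779
apply F[8]=-1.587 → step 9: x=0.110, v=0.804, θ=0.057, ω=-0.732
apply F[9]=-2.402 → step 10: x=0.125, v=0.770, θ=0.043, ω=-0.676
apply F[10]=-2.923 → step 11: x=0.140, v=0.730, θ=0.030, ω=-0.616
apply F[11]=-3.229 → step 12: x=0.155, v=0.686, θ=0.019, ω=-0.555
apply F[12]=-3.380 → step 13: x=0.168, v=0.641, θ=0.008, ω=-0.494
apply F[13]=-3.422 → step 14: x=0.180, v=0.596, θ=-0.001, ω=-0.437
apply F[14]=-3.389 → step 15: x=0.192, v=0.552, θ=-0.009, ω=-0.382
apply F[15]=-3.304 → step 16: x=0.202, v=0.510, θ=-0.016, ω=-0.332
apply F[16]=-3.187 → step 17: x=0.212, v=0.469, θ=-0.023, ω=-0.285
apply F[17]=-3.050 → step 18: x=0.221, v=0.431, θ=-0.028, ω=-0.243
apply F[18]=-2.901 → step 19: x=0.229, v=0.395, θ=-0.032, ω=-0.205
apply F[19]=-2.749 → step 20: x=0.237, v=0.361, θ=-0.036, ω=-0.171
apply F[20]=-2.597 → step 21: x=0.244, v=0.329, θ=-0.039, ω=-0.140
apply F[21]=-2.449 → step 22: x=0.250, v=0.300, θ=-0.042, ω=-0.113
apply F[22]=-2.306 → step 23: x=0.256, v=0.272, θ=-0.044, ω=-0.089
apply F[23]=-2.169 → step 24: x=0.261, v=0.247, θ=-0.045, ω=-0.067
apply F[24]=-2.040 → step 25: x=0.266, v=0.223, θ=-0.046, ω=-0.049
apply F[25]=-1.919 → step 26: x=0.270, v=0.201, θ=-0.047, ω=-0.032
apply F[26]=-1.805 → step 27: x=0.274, v=0.180, θ=-0.048, ω=-0.018
apply F[27]=-1.699 → step 28: x=0.277, v=0.161, θ=-0.048, ω=-0.005
apply F[28]=-1.600 → step 29: x=0.280, v=0.143, θ=-0.048, ω=0.005
apply F[29]=-1.507 → step 30: x=0.283, v=0.126, θ=-0.048, ω=0.015
apply F[30]=-1.421 → step 31: x=0.285, v=0.110, θ=-0.047, ω=0.023
apply F[31]=-1.341 → step 32: x=0.287, v=0.096, θ=-0.047, ω=0.029
apply F[32]=-1.267 → step 33: x=0.289, v=0.082, θ=-0.046, ω=0.035
apply F[33]=-1.198 → step 34: x=0.291, v=0.069, θ=-0.045, ω=0.040

Answer: x=0.291, v=0.069, θ=-0.045, ω=0.040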